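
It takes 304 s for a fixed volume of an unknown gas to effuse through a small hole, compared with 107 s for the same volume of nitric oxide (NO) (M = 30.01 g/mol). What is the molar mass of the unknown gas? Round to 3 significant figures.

By Graham's law, t_X/t_NO = √(M_X/M_NO).
304/107 = 2.841 = √(M_X/30.01)
M_X = 30.01 × 2.841² = 30.01 × 8.072 = 242 g/mol

242 g/mol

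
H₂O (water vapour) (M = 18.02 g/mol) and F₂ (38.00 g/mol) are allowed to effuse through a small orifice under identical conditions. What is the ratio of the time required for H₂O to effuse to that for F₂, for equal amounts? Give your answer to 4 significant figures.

0.6886

Using Graham's law: t_H₂O/t_F₂ = √(M_H₂O/M_F₂) = √(18.02/38.00) = √0.4742 = 0.6886.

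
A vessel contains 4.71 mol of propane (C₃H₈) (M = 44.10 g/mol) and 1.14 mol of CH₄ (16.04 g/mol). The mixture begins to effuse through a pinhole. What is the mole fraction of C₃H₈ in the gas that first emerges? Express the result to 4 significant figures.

The effusion rate of species i is ∝ p_i/√M_i ∝ n_i/√M_i.
Mole fraction of C₃H₈ in the effusate = (n_C₃H₈/√M_C₃H₈) / (n_C₃H₈/√M_C₃H₈ + n_CH₄/√M_CH₄)
= (4.71/√44.10) / (4.71/√44.10 + 1.14/√16.04) = 0.7093/(0.7093 + 0.2846) = 0.7136.

0.7136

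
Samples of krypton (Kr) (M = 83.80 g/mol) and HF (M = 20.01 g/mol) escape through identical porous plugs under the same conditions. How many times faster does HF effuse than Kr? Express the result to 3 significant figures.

2.05

By Graham's law, rate_HF/rate_Kr = √(M_Kr/M_HF) = √(83.80/20.01) = √4.188 = 2.05.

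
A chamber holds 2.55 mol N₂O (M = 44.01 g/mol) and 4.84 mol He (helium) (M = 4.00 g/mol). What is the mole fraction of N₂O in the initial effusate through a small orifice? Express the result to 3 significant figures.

Effusion rate of each component ∝ n_i/√M_i (partial pressure × 1/√M).
x_N₂O(eff) = (n_N₂O/√M_N₂O) / (n_N₂O/√M_N₂O + n_He/√M_He)
= (2.55/√44.01) / (2.55/√44.01 + 4.84/√4.00) = 0.3844/(0.3844 + 2.420) = 0.137.

0.137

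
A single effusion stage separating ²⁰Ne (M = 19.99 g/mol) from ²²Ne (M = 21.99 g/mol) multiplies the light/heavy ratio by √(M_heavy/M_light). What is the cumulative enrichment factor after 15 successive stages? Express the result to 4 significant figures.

2.045

The single-stage factor is √(M_heavy/M_light), so 15 stages give [√(21.99/19.99)]^15 = (21.99/19.99)^(15/2).
= 1.10005^(15/2) = 2.045.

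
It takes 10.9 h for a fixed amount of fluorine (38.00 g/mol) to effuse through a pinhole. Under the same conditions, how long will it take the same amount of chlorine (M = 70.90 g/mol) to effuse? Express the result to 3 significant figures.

Since effusion rate ∝ 1/√M, t_Cl₂/t_F₂ = √(M_Cl₂/M_F₂) = √(70.90/38.00) = √1.866 = 1.366.
So the time for Cl₂ is 10.9 × 1.366 = 14.9 h.

14.9 h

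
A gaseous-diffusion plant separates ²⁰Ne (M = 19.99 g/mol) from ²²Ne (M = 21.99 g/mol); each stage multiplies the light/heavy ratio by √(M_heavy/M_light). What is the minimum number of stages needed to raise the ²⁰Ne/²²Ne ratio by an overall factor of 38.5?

Per stage α = (21.99/19.99)^(1/2) = 1.10005^0.5, giving ln α = 0.04768.
Need α^N ≥ 38.5 ⇒ N ≥ ln(38.5) / ln α = 3.651 / 0.04768 = 76.57.
Rounding up, N = 77 stages.

77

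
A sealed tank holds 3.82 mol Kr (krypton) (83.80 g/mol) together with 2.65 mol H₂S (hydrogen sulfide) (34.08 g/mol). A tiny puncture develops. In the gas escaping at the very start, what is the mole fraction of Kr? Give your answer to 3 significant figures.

The effusion rate of species i is ∝ p_i/√M_i ∝ n_i/√M_i.
x_Kr(eff) = (n_Kr/√M_Kr) / (n_Kr/√M_Kr + n_H₂S/√M_H₂S)
= (3.82/√83.80) / (3.82/√83.80 + 2.65/√34.08) = 0.4173/(0.4173 + 0.4539) = 0.479.

0.479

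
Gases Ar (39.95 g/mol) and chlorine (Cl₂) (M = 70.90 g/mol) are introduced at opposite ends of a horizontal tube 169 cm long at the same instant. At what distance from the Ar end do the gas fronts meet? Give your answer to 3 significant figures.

96.5 cm

Distances travelled in equal time are proportional to diffusion rates, so d_Ar/d_Cl₂ = √(M_Cl₂/M_Ar) = √(70.90/39.95) = 1.332.
With d_Ar + d_Cl₂ = 169 cm, d_Cl₂ = 169/(1 + 1.332) = 72.46 cm.
d_Ar = 169 − 72.46 = 96.5 cm.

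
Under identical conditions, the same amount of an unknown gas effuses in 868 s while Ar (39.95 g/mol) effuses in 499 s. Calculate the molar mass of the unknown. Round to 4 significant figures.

120.9 g/mol

By Graham's law, t_X/t_Ar = √(M_X/M_Ar).
868/499 = 1.739 = √(M_X/39.95)
M_X = 39.95 × 1.739² = 39.95 × 3.026 = 120.9 g/mol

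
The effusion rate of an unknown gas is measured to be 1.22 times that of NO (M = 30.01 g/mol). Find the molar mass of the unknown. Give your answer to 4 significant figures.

20.16 g/mol

From Graham's law, rate_X/rate_NO = √(M_NO/M_X).
1.22 = √(30.01/M_X)
M_X = 30.01 / 1.22² = 30.01 / 1.488 = 20.16 g/mol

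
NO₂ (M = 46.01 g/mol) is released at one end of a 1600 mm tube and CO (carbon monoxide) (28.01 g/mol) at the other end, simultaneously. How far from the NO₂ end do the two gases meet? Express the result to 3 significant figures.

701 mm

In equal time, each gas travels a distance ∝ its rate ∝ 1/√M, so d_NO₂/d_CO = √(M_CO/M_NO₂) = √(28.01/46.01) = 0.7802.
With d_NO₂ + d_CO = 1600 mm, d_CO = 1600/(1 + 0.7802) = 898.8 mm.
d_NO₂ = 1600 − 898.8 = 701 mm.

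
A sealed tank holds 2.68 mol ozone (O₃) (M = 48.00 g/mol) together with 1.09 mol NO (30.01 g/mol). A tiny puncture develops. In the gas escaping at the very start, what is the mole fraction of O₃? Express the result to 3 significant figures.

0.660

Each component's effusion rate ∝ (its partial pressure)·(1/√M) ∝ n_i/√M_i.
x_O₃(eff) = (n_O₃/√M_O₃) / (n_O₃/√M_O₃ + n_NO/√M_NO)
= (2.68/√48.00) / (2.68/√48.00 + 1.09/√30.01) = 0.3868/(0.3868 + 0.1990) = 0.660.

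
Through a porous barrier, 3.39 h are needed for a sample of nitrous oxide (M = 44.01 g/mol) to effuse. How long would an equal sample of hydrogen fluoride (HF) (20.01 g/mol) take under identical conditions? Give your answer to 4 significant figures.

2.286 h

Since effusion rate ∝ 1/√M, t_HF/t_N₂O = √(M_HF/M_N₂O) = √(20.01/44.01) = √0.4547 = 0.6743.
So the time for HF is 3.39 × 0.6743 = 2.286 h.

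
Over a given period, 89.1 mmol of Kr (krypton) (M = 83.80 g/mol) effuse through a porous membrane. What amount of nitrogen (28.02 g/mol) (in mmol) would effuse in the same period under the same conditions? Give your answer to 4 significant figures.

154.1 mmol

Since effusion rate ∝ 1/√M, rate_N₂/rate_Kr = √(M_Kr/M_N₂) = √(83.80/28.02) = √2.991 = 1.729.
So the amount for N₂ is 89.1 × 1.729 = 154.1 mmol.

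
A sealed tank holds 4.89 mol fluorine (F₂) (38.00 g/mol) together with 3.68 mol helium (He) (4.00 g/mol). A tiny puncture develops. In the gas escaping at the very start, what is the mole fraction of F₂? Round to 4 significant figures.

Rate_i ∝ x_i/√M_i (Graham's law weighted by mole fraction), so the effusate composition follows n_i/√M_i.
So x_F₂ in the escaping gas = (n_F₂/√M_F₂) / Σ(n_i/√M_i)
= (4.89/√38.00) / (4.89/√38.00 + 3.68/√4.00) = 0.7933/(0.7933 + 1.840) = 0.3012.

0.3012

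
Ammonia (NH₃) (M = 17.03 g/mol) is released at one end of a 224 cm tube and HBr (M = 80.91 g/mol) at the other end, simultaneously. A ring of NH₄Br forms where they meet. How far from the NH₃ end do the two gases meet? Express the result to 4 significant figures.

In equal time, each gas travels a distance ∝ its rate ∝ 1/√M, so d_NH₃/d_HBr = √(M_HBr/M_NH₃) = √(80.91/17.03) = 2.180.
With d_NH₃ + d_HBr = 224 cm, d_HBr = 224/(1 + 2.180) = 70.45 cm.
d_NH₃ = 224 − 70.45 = 153.6 cm.

153.6 cm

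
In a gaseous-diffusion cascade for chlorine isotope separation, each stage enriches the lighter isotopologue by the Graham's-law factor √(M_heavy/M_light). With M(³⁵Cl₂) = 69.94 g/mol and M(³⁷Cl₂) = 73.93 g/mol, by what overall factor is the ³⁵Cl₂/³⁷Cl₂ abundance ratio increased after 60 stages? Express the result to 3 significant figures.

5.28

Overall factor = α^60 with α = √(73.93/69.94), i.e. (73.93/69.94)^(60/2).
= 1.05705^30 = 5.28.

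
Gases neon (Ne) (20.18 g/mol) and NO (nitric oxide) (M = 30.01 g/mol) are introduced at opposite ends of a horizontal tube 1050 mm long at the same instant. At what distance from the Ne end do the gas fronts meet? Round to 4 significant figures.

In equal time, each gas travels a distance ∝ its rate ∝ 1/√M, so d_Ne/d_NO = √(M_NO/M_Ne) = √(30.01/20.18) = 1.219.
With d_Ne + d_NO = 1050 mm, d_NO = 1050/(1 + 1.219) = 473.1 mm.
d_Ne = 1050 − 473.1 = 576.9 mm.

576.9 mm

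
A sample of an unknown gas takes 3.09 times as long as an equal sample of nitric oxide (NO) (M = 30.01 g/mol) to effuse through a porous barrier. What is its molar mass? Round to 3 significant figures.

287 g/mol

Using Graham's law: t_X/t_NO = √(M_X/M_NO).
3.09 = √(M_X/30.01)
M_X = 30.01 × 3.09² = 30.01 × 9.548 = 287 g/mol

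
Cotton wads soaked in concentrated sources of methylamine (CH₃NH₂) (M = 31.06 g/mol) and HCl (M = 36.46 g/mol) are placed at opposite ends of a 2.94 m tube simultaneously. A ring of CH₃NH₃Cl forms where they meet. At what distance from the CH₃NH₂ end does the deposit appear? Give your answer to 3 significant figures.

1.53 m

Distances travelled in equal time are proportional to diffusion rates, so d_CH₃NH₂/d_HCl = √(M_HCl/M_CH₃NH₂) = √(36.46/31.06) = 1.083.
With d_CH₃NH₂ + d_HCl = 2.94 m, d_HCl = 2.94/(1 + 1.083) = 1.411 m.
d_CH₃NH₂ = 2.94 − 1.411 = 1.53 m.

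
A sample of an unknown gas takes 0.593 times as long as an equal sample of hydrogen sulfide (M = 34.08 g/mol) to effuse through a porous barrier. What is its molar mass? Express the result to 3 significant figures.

From Graham's law, t_X/t_H₂S = √(M_X/M_H₂S).
0.593 = √(M_X/34.08)
M_X = 34.08 × 0.593² = 34.08 × 0.3516 = 12.0 g/mol

12.0 g/mol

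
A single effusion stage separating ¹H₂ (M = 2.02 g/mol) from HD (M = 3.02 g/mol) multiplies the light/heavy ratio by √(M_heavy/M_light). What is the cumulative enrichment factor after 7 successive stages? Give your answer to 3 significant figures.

The single-stage factor is √(M_heavy/M_light), so 7 stages give [√(3.02/2.02)]^7 = (3.02/2.02)^(7/2).
= 1.49505^(7/2) = 4.09.

4.09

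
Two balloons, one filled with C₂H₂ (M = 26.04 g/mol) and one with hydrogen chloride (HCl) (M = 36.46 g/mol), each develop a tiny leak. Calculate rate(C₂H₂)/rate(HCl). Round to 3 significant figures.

1.18

Using Graham's law: rate_C₂H₂/rate_HCl = √(M_HCl/M_C₂H₂) = √(36.46/26.04) = √1.400 = 1.18.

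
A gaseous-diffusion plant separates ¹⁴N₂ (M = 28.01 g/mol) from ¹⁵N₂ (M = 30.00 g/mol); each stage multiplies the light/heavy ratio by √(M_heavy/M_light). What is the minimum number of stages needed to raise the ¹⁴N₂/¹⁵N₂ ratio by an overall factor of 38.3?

Single-stage factor α = √(30.00/28.01), so ln α = ½ ln(1.07105) = 0.03432.
Need α^N ≥ 38.3 ⇒ N ≥ ln(38.3) / ln α = 3.645 / 0.03432 = 106.23.
Minimum whole number of stages: N = 107.

107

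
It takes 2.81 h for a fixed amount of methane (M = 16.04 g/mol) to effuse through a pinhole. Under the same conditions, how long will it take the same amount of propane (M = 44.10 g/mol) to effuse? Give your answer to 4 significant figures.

4.659 h

By Graham's law, t_C₃H₈/t_CH₄ = √(M_C₃H₈/M_CH₄) = √(44.10/16.04) = √2.749 = 1.658.
So the time for C₃H₈ is 2.81 × 1.658 = 4.659 h.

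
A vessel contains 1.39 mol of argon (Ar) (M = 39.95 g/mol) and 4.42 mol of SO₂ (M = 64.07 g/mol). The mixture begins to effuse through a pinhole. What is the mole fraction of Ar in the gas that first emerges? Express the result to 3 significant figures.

0.285

Rate_i ∝ x_i/√M_i (Graham's law weighted by mole fraction), so the effusate composition follows n_i/√M_i.
So x_Ar in the escaping gas = (n_Ar/√M_Ar) / Σ(n_i/√M_i)
= (1.39/√39.95) / (1.39/√39.95 + 4.42/√64.07) = 0.2199/(0.2199 + 0.5522) = 0.285.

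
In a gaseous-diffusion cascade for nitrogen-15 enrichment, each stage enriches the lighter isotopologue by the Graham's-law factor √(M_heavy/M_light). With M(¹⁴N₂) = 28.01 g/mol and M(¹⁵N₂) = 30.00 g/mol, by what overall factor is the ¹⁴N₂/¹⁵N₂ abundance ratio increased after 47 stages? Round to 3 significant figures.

5.02

After 47 stages the ratio has grown by (√(30.00/28.01))^47 = (30.00/28.01)^(47/2).
= 1.07105^(47/2) = 5.02.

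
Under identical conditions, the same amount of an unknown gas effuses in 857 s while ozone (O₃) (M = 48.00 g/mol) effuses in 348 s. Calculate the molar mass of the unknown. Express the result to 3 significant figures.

By Graham's law, t_X/t_O₃ = √(M_X/M_O₃).
857/348 = 2.463 = √(M_X/48.00)
M_X = 48.00 × 2.463² = 48.00 × 6.065 = 291 g/mol

291 g/mol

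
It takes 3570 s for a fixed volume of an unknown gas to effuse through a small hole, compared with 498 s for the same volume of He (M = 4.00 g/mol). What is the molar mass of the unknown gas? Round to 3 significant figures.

Since effusion rate ∝ 1/√M, t_X/t_He = √(M_X/M_He).
3570/498 = 7.169 = √(M_X/4.00)
M_X = 4.00 × 7.169² = 4.00 × 51.39 = 206 g/mol

206 g/mol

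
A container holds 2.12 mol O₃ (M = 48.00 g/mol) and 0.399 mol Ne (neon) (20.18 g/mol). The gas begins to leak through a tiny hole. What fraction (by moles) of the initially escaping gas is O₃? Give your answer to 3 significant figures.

The effusion rate of species i is ∝ p_i/√M_i ∝ n_i/√M_i.
So x_O₃ in the escaping gas = (n_O₃/√M_O₃) / Σ(n_i/√M_i)
= (2.12/√48.00) / (2.12/√48.00 + 0.399/√20.18) = 0.3060/(0.3060 + 0.08882) = 0.775.

0.775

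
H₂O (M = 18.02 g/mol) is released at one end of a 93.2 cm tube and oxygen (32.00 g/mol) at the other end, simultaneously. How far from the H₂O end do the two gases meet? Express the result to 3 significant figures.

Distances travelled in equal time are proportional to diffusion rates, so d_H₂O/d_O₂ = √(M_O₂/M_H₂O) = √(32.00/18.02) = 1.333.
With d_H₂O + d_O₂ = 93.2 cm, d_O₂ = 93.2/(1 + 1.333) = 39.96 cm.
d_H₂O = 93.2 − 39.96 = 53.2 cm.

53.2 cm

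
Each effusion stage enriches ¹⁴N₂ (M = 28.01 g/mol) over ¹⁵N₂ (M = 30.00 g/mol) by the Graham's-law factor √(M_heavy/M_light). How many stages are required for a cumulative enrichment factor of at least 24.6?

Per stage α = (30.00/28.01)^(1/2) = 1.07105^0.5, giving ln α = 0.03432.
Need α^N ≥ 24.6 ⇒ N ≥ ln(24.6) / ln α = 3.203 / 0.03432 = 93.33.
Minimum whole number of stages: N = 94.

94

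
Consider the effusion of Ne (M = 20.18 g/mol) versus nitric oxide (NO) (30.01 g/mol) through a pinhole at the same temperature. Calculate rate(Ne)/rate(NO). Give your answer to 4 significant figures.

Graham's law gives rate_Ne/rate_NO = √(M_NO/M_Ne) = √(30.01/20.18) = √1.487 = 1.219.

1.219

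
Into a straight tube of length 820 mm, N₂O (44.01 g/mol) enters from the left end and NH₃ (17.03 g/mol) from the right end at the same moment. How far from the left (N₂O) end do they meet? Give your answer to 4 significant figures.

314.5 mm

The fronts meet when d_N₂O + d_NH₃ = L with d_N₂O/d_NH₃ = √(M_NH₃/M_N₂O) (Graham's law). Here √(M_NH₃/M_N₂O) = √(17.03/44.01) = 0.6221.
With d_N₂O + d_NH₃ = 820 mm, d_NH₃ = 820/(1 + 0.6221) = 505.5 mm.
d_N₂O = 820 − 505.5 = 314.5 mm.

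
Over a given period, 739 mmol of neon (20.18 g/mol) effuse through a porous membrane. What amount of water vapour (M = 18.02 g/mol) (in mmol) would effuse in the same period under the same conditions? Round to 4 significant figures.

Graham's law gives rate_H₂O/rate_Ne = √(M_Ne/M_H₂O) = √(20.18/18.02) = √1.120 = 1.058.
So the amount for H₂O is 739 × 1.058 = 782.0 mmol.

782.0 mmol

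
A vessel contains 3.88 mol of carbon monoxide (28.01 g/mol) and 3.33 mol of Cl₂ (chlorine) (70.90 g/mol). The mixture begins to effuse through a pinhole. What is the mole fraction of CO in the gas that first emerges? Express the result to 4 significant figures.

0.6496

Rate_i ∝ x_i/√M_i (Graham's law weighted by mole fraction), so the effusate composition follows n_i/√M_i.
So x_CO in the escaping gas = (n_CO/√M_CO) / Σ(n_i/√M_i)
= (3.88/√28.01) / (3.88/√28.01 + 3.33/√70.90) = 0.7331/(0.7331 + 0.3955) = 0.6496.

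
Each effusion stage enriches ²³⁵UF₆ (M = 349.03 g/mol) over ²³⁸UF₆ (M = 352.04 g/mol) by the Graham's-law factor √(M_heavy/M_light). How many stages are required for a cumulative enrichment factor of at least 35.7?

Per stage α = (352.04/349.03)^(1/2) = 1.00862^0.5, giving ln α = 0.004293.
Need α^N ≥ 35.7 ⇒ N ≥ ln(35.7) / ln α = 3.575 / 0.004293 = 832.70.
Rounding up, N = 833 stages.

833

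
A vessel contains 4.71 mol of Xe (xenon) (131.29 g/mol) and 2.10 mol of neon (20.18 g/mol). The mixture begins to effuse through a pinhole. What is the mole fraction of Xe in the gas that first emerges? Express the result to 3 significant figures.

Each component's effusion rate ∝ (its partial pressure)·(1/√M) ∝ n_i/√M_i.
x_Xe(eff) = (n_Xe/√M_Xe) / (n_Xe/√M_Xe + n_Ne/√M_Ne)
= (4.71/√131.29) / (4.71/√131.29 + 2.10/√20.18) = 0.4111/(0.4111 + 0.4675) = 0.468.

0.468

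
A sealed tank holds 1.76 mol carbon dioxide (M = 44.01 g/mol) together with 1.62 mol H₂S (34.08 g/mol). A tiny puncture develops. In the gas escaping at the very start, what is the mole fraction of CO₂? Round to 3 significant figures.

The effusion rate of species i is ∝ p_i/√M_i ∝ n_i/√M_i.
Mole fraction of CO₂ in the effusate = (n_CO₂/√M_CO₂) / (n_CO₂/√M_CO₂ + n_H₂S/√M_H₂S)
= (1.76/√44.01) / (1.76/√44.01 + 1.62/√34.08) = 0.2653/(0.2653 + 0.2775) = 0.489.

0.489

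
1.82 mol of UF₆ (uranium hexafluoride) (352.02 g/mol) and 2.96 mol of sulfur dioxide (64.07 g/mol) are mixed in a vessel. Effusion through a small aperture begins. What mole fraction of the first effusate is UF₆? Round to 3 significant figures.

Effusion rate of each component ∝ n_i/√M_i (partial pressure × 1/√M).
x_UF₆(eff) = (n_UF₆/√M_UF₆) / (n_UF₆/√M_UF₆ + n_SO₂/√M_SO₂)
= (1.82/√352.02) / (1.82/√352.02 + 2.96/√64.07) = 0.09700/(0.09700 + 0.3698) = 0.208.

0.208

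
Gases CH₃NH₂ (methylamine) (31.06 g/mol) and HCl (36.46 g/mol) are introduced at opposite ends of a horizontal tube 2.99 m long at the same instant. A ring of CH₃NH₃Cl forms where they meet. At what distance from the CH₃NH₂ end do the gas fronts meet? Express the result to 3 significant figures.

Graham's law gives d_CH₃NH₂/d_HCl = rate_CH₃NH₂/rate_HCl = √(M_HCl/M_CH₃NH₂) = √(36.46/31.06) = 1.083.
With d_CH₃NH₂ + d_HCl = 2.99 m, d_HCl = 2.99/(1 + 1.083) = 1.435 m.
d_CH₃NH₂ = 2.99 − 1.435 = 1.55 m.

1.55 m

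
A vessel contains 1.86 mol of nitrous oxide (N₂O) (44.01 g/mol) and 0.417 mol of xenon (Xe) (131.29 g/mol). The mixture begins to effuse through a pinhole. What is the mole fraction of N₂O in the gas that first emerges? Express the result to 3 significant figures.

0.885

Rate_i ∝ x_i/√M_i (Graham's law weighted by mole fraction), so the effusate composition follows n_i/√M_i.
So x_N₂O in the escaping gas = (n_N₂O/√M_N₂O) / Σ(n_i/√M_i)
= (1.86/√44.01) / (1.86/√44.01 + 0.417/√131.29) = 0.2804/(0.2804 + 0.03639) = 0.885.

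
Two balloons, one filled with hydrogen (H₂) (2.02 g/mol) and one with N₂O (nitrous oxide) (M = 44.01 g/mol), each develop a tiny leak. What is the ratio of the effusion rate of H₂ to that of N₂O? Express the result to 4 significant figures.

4.668

Graham's law gives rate_H₂/rate_N₂O = √(M_N₂O/M_H₂) = √(44.01/2.02) = √21.79 = 4.668.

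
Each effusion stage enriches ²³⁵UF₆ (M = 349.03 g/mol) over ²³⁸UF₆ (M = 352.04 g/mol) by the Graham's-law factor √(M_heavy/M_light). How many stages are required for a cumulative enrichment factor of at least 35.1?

Single-stage factor α = √(352.04/349.03), so ln α = ½ ln(1.00862) = 0.004293.
Need α^N ≥ 35.1 ⇒ N ≥ ln(35.1) / ln α = 3.558 / 0.004293 = 828.75.
Rounding up, N = 829 stages.

829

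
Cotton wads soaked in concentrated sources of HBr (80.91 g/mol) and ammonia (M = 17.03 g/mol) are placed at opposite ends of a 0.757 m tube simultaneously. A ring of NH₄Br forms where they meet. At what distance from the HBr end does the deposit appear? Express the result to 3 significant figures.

0.238 m

Distances travelled in equal time are proportional to diffusion rates, so d_HBr/d_NH₃ = √(M_NH₃/M_HBr) = √(17.03/80.91) = 0.4588.
With d_HBr + d_NH₃ = 0.757 m, d_NH₃ = 0.757/(1 + 0.4588) = 0.5189 m.
d_HBr = 0.757 − 0.5189 = 0.238 m.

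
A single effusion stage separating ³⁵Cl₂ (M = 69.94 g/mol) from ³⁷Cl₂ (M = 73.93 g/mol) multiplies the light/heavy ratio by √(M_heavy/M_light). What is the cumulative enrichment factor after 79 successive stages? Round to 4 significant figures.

8.949

Each stage multiplies the ratio by α = √(73.93/69.94), so after 79 stages the overall factor is α^79 = (73.93/69.94)^(79/2).
= 1.05705^(79/2) = 8.949.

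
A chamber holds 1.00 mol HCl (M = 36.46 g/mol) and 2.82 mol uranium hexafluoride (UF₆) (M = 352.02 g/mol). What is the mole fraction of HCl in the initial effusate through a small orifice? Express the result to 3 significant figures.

0.524

The effusion rate of species i is ∝ p_i/√M_i ∝ n_i/√M_i.
x_HCl(eff) = (n_HCl/√M_HCl) / (n_HCl/√M_HCl + n_UF₆/√M_UF₆)
= (1.00/√36.46) / (1.00/√36.46 + 2.82/√352.02) = 0.1656/(0.1656 + 0.1503) = 0.524.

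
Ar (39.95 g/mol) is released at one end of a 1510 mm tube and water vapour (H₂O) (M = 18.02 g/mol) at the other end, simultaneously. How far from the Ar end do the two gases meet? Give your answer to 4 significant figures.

606.7 mm

Graham's law gives d_Ar/d_H₂O = rate_Ar/rate_H₂O = √(M_H₂O/M_Ar) = √(18.02/39.95) = 0.6716.
With d_Ar + d_H₂O = 1510 mm, d_H₂O = 1510/(1 + 0.6716) = 903.3 mm.
d_Ar = 1510 − 903.3 = 606.7 mm.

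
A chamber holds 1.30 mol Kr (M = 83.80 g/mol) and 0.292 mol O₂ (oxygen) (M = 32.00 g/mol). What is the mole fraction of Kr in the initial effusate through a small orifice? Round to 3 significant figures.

0.733

Rate_i ∝ x_i/√M_i (Graham's law weighted by mole fraction), so the effusate composition follows n_i/√M_i.
So x_Kr in the escaping gas = (n_Kr/√M_Kr) / Σ(n_i/√M_i)
= (1.30/√83.80) / (1.30/√83.80 + 0.292/√32.00) = 0.1420/(0.1420 + 0.05162) = 0.733.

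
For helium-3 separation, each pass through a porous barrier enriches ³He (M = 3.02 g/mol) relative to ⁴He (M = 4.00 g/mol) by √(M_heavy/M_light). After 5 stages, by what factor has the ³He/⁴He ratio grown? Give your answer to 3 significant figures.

Overall factor = α^5 with α = √(4.00/3.02), i.e. (4.00/3.02)^(5/2).
= 1.32450^(5/2) = 2.02.

2.02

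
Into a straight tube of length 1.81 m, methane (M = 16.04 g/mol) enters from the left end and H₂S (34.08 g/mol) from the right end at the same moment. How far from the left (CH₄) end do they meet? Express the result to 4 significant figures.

In equal time, each gas travels a distance ∝ its rate ∝ 1/√M, so d_CH₄/d_H₂S = √(M_H₂S/M_CH₄) = √(34.08/16.04) = 1.458.
With d_CH₄ + d_H₂S = 1.81 m, d_H₂S = 1.81/(1 + 1.458) = 0.7365 m.
d_CH₄ = 1.81 − 0.7365 = 1.074 m.

1.074 m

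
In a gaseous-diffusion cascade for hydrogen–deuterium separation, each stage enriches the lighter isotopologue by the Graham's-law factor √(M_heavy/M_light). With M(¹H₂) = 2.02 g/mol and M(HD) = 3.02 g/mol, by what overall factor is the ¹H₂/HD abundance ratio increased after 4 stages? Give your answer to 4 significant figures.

2.235

Overall factor = α^4 with α = √(3.02/2.02), i.e. (3.02/2.02)^(4/2).
= 1.49505^2 = 2.235.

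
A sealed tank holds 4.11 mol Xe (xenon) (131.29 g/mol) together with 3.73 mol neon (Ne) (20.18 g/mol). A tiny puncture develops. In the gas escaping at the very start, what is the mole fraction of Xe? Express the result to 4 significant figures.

0.3017

Effusion rate of each component ∝ n_i/√M_i (partial pressure × 1/√M).
So x_Xe in the escaping gas = (n_Xe/√M_Xe) / Σ(n_i/√M_i)
= (4.11/√131.29) / (4.11/√131.29 + 3.73/√20.18) = 0.3587/(0.3587 + 0.8303) = 0.3017.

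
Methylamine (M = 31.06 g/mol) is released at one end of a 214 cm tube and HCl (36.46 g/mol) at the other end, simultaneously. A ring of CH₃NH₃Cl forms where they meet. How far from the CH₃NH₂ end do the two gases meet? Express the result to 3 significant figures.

111 cm

Graham's law gives d_CH₃NH₂/d_HCl = rate_CH₃NH₂/rate_HCl = √(M_HCl/M_CH₃NH₂) = √(36.46/31.06) = 1.083.
With d_CH₃NH₂ + d_HCl = 214 cm, d_HCl = 214/(1 + 1.083) = 102.7 cm.
d_CH₃NH₂ = 214 − 102.7 = 111 cm.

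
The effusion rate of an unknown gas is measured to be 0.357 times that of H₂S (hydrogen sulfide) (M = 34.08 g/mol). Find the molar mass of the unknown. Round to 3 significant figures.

267 g/mol

From Graham's law, rate_X/rate_H₂S = √(M_H₂S/M_X).
0.357 = √(34.08/M_X)
M_X = 34.08 / 0.357² = 34.08 / 0.1274 = 267 g/mol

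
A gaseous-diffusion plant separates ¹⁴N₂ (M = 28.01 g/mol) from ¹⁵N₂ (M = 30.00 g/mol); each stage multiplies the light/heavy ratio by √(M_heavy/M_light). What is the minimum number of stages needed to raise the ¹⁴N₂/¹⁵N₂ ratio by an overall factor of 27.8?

Per stage α = (30.00/28.01)^(1/2) = 1.07105^0.5, giving ln α = 0.03432.
Need α^N ≥ 27.8 ⇒ N ≥ ln(27.8) / ln α = 3.325 / 0.03432 = 96.89.
Rounding up, N = 97 stages.

97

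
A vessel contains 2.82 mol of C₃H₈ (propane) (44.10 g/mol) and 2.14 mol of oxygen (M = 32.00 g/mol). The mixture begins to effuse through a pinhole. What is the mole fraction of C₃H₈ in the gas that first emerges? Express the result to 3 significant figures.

0.529

The effusion rate of species i is ∝ p_i/√M_i ∝ n_i/√M_i.
Mole fraction of C₃H₈ in the effusate = (n_C₃H₈/√M_C₃H₈) / (n_C₃H₈/√M_C₃H₈ + n_O₂/√M_O₂)
= (2.82/√44.10) / (2.82/√44.10 + 2.14/√32.00) = 0.4246/(0.4246 + 0.3783) = 0.529.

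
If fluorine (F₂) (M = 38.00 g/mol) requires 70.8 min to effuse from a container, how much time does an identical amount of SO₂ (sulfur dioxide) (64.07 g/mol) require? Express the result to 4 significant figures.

91.93 min

By Graham's law, t_SO₂/t_F₂ = √(M_SO₂/M_F₂) = √(64.07/38.00) = √1.686 = 1.298.
So the time for SO₂ is 70.8 × 1.298 = 91.93 min.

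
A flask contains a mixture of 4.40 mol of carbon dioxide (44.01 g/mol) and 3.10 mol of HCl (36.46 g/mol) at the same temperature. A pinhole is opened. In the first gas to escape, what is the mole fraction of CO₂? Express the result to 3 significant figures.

Rate_i ∝ x_i/√M_i (Graham's law weighted by mole fraction), so the effusate composition follows n_i/√M_i.
Mole fraction of CO₂ in the effusate = (n_CO₂/√M_CO₂) / (n_CO₂/√M_CO₂ + n_HCl/√M_HCl)
= (4.40/√44.01) / (4.40/√44.01 + 3.10/√36.46) = 0.6632/(0.6632 + 0.5134) = 0.564.

0.564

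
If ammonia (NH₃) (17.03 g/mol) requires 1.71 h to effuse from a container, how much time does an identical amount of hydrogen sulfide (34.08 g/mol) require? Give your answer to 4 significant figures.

Since effusion rate ∝ 1/√M, t_H₂S/t_NH₃ = √(M_H₂S/M_NH₃) = √(34.08/17.03) = √2.001 = 1.415.
So the time for H₂S is 1.71 × 1.415 = 2.419 h.

2.419 h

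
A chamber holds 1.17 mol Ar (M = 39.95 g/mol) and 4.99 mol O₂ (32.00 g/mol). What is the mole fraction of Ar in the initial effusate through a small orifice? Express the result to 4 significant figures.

0.1734

Effusion rate of each component ∝ n_i/√M_i (partial pressure × 1/√M).
x_Ar(eff) = (n_Ar/√M_Ar) / (n_Ar/√M_Ar + n_O₂/√M_O₂)
= (1.17/√39.95) / (1.17/√39.95 + 4.99/√32.00) = 0.1851/(0.1851 + 0.8821) = 0.1734.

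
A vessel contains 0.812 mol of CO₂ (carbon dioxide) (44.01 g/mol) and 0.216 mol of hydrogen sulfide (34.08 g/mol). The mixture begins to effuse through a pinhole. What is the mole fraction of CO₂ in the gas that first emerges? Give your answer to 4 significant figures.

0.7679

The effusion rate of species i is ∝ p_i/√M_i ∝ n_i/√M_i.
So x_CO₂ in the escaping gas = (n_CO₂/√M_CO₂) / Σ(n_i/√M_i)
= (0.812/√44.01) / (0.812/√44.01 + 0.216/√34.08) = 0.1224/(0.1224 + 0.03700) = 0.7679.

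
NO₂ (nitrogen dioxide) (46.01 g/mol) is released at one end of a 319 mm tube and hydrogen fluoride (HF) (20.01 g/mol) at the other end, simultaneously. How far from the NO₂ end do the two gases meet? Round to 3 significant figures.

Distances travelled in equal time are proportional to diffusion rates, so d_NO₂/d_HF = √(M_HF/M_NO₂) = √(20.01/46.01) = 0.6595.
With d_NO₂ + d_HF = 319 mm, d_HF = 319/(1 + 0.6595) = 192.2 mm.
d_NO₂ = 319 − 192.2 = 127 mm.

127 mm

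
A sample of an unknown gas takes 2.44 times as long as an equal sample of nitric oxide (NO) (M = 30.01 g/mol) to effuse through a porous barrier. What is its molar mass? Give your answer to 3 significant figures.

Using Graham's law: t_X/t_NO = √(M_X/M_NO).
2.44 = √(M_X/30.01)
M_X = 30.01 × 2.44² = 30.01 × 5.954 = 179 g/mol

179 g/mol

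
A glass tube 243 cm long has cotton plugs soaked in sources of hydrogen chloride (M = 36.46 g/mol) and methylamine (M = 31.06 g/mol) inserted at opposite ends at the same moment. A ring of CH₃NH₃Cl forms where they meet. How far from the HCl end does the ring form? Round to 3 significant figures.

117 cm

The fronts meet when d_HCl + d_CH₃NH₂ = L with d_HCl/d_CH₃NH₂ = √(M_CH₃NH₂/M_HCl) (Graham's law). Here √(M_CH₃NH₂/M_HCl) = √(31.06/36.46) = 0.9230.
With d_HCl + d_CH₃NH₂ = 243 cm, d_CH₃NH₂ = 243/(1 + 0.9230) = 126.4 cm.
d_HCl = 243 − 126.4 = 117 cm.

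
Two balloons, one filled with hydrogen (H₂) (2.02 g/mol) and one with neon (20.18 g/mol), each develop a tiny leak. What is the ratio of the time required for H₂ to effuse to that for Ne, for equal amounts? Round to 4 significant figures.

By Graham's law, t_H₂/t_Ne = √(M_H₂/M_Ne) = √(2.02/20.18) = √0.1001 = 0.3164.

0.3164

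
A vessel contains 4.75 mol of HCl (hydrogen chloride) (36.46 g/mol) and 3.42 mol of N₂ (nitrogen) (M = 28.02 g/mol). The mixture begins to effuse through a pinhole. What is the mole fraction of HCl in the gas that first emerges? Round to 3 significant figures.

0.549

Rate_i ∝ x_i/√M_i (Graham's law weighted by mole fraction), so the effusate composition follows n_i/√M_i.
x_HCl(eff) = (n_HCl/√M_HCl) / (n_HCl/√M_HCl + n_N₂/√M_N₂)
= (4.75/√36.46) / (4.75/√36.46 + 3.42/√28.02) = 0.7867/(0.7867 + 0.6461) = 0.549.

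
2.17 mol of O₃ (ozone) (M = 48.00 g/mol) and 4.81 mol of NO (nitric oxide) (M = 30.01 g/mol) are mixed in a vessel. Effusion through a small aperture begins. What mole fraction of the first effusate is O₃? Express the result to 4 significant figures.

0.2629

The effusion rate of species i is ∝ p_i/√M_i ∝ n_i/√M_i.
So x_O₃ in the escaping gas = (n_O₃/√M_O₃) / Σ(n_i/√M_i)
= (2.17/√48.00) / (2.17/√48.00 + 4.81/√30.01) = 0.3132/(0.3132 + 0.8780) = 0.2629.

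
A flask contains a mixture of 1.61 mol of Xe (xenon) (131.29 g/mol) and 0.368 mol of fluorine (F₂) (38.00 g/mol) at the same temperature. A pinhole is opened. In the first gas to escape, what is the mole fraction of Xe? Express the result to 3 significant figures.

Rate_i ∝ x_i/√M_i (Graham's law weighted by mole fraction), so the effusate composition follows n_i/√M_i.
Mole fraction of Xe in the effusate = (n_Xe/√M_Xe) / (n_Xe/√M_Xe + n_F₂/√M_F₂)
= (1.61/√131.29) / (1.61/√131.29 + 0.368/√38.00) = 0.1405/(0.1405 + 0.05970) = 0.702.

0.702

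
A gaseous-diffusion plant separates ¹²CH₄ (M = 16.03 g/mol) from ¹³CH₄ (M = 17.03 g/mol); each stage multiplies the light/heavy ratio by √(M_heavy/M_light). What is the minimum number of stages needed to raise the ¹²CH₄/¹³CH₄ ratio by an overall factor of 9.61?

75

With α = √(17.03/16.03) per stage, ln α = ½ ln(1.06238) = 0.03026.
Need α^N ≥ 9.61 ⇒ N ≥ ln(9.61) / ln α = 2.263 / 0.03026 = 74.79.
Rounding up, N = 75 stages.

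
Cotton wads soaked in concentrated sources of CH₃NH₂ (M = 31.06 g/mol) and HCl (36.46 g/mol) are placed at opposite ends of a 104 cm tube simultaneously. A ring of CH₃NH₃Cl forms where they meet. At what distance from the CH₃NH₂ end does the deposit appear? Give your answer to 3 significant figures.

Graham's law gives d_CH₃NH₂/d_HCl = rate_CH₃NH₂/rate_HCl = √(M_HCl/M_CH₃NH₂) = √(36.46/31.06) = 1.083.
With d_CH₃NH₂ + d_HCl = 104 cm, d_HCl = 104/(1 + 1.083) = 49.92 cm.
d_CH₃NH₂ = 104 − 49.92 = 54.1 cm.

54.1 cm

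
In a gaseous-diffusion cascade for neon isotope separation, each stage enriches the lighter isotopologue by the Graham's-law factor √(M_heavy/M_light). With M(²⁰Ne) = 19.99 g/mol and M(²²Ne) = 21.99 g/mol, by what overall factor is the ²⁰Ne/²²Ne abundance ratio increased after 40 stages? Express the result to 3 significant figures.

Each stage multiplies the ratio by α = √(21.99/19.99), so after 40 stages the overall factor is α^40 = (21.99/19.99)^(40/2).
= 1.10005^20 = 6.73.

6.73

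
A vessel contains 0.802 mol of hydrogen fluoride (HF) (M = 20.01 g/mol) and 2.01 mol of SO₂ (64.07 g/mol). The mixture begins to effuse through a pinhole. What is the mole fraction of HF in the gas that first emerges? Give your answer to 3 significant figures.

Effusion rate of each component ∝ n_i/√M_i (partial pressure × 1/√M).
So x_HF in the escaping gas = (n_HF/√M_HF) / Σ(n_i/√M_i)
= (0.802/√20.01) / (0.802/√20.01 + 2.01/√64.07) = 0.1793/(0.1793 + 0.2511) = 0.417.

0.417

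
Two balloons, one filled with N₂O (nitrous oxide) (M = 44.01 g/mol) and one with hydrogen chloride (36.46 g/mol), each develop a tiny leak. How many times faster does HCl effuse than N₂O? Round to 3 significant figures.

1.10

Graham's law gives rate_HCl/rate_N₂O = √(M_N₂O/M_HCl) = √(44.01/36.46) = √1.207 = 1.10.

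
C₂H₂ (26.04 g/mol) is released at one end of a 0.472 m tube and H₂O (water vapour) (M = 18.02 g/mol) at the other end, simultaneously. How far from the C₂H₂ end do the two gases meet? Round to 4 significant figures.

In equal time, each gas travels a distance ∝ its rate ∝ 1/√M, so d_C₂H₂/d_H₂O = √(M_H₂O/M_C₂H₂) = √(18.02/26.04) = 0.8319.
With d_C₂H₂ + d_H₂O = 0.472 m, d_H₂O = 0.472/(1 + 0.8319) = 0.2577 m.
d_C₂H₂ = 0.472 − 0.2577 = 0.2143 m.

0.2143 m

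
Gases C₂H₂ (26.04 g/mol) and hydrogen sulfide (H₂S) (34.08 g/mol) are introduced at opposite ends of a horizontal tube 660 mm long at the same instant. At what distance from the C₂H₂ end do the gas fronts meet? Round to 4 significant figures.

352.2 mm

The fronts meet when d_C₂H₂ + d_H₂S = L with d_C₂H₂/d_H₂S = √(M_H₂S/M_C₂H₂) (Graham's law). Here √(M_H₂S/M_C₂H₂) = √(34.08/26.04) = 1.144.
With d_C₂H₂ + d_H₂S = 660 mm, d_H₂S = 660/(1 + 1.144) = 307.8 mm.
d_C₂H₂ = 660 − 307.8 = 352.2 mm.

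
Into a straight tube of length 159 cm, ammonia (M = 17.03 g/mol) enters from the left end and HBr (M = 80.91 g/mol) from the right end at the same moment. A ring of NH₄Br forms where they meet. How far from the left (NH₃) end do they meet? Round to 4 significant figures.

Distances travelled in equal time are proportional to diffusion rates, so d_NH₃/d_HBr = √(M_HBr/M_NH₃) = √(80.91/17.03) = 2.180.
With d_NH₃ + d_HBr = 159 cm, d_HBr = 159/(1 + 2.180) = 50.00 cm.
d_NH₃ = 159 − 50.00 = 109.0 cm.

109.0 cm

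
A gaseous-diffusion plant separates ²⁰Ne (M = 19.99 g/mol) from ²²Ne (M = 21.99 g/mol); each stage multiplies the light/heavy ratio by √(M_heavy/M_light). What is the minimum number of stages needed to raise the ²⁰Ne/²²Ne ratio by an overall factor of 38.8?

Single-stage factor α = √(21.99/19.99), so ln α = ½ ln(1.10005) = 0.04768.
Need α^N ≥ 38.8 ⇒ N ≥ ln(38.8) / ln α = 3.658 / 0.04768 = 76.73.
So at least 77 stages are needed.

77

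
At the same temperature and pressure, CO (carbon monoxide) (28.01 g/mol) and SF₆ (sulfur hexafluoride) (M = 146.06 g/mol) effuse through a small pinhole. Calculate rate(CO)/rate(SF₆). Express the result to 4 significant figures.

2.284

Graham's law gives rate_CO/rate_SF₆ = √(M_SF₆/M_CO) = √(146.06/28.01) = √5.215 = 2.284.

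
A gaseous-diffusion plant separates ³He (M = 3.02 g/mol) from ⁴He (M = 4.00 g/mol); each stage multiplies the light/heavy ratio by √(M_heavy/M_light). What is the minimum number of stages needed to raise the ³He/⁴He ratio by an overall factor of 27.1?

24

Per stage α = (4.00/3.02)^(1/2) = 1.32450^0.5, giving ln α = 0.1405.
Need α^N ≥ 27.1 ⇒ N ≥ ln(27.1) / ln α = 3.300 / 0.1405 = 23.48.
Rounding up, N = 24 stages.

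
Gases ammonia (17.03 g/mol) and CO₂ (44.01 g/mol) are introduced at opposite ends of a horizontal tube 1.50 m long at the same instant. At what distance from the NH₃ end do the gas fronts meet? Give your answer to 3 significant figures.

The fronts meet when d_NH₃ + d_CO₂ = L with d_NH₃/d_CO₂ = √(M_CO₂/M_NH₃) (Graham's law). Here √(M_CO₂/M_NH₃) = √(44.01/17.03) = 1.608.
With d_NH₃ + d_CO₂ = 1.50 m, d_CO₂ = 1.50/(1 + 1.608) = 0.5752 m.
d_NH₃ = 1.50 − 0.5752 = 0.925 m.

0.925 m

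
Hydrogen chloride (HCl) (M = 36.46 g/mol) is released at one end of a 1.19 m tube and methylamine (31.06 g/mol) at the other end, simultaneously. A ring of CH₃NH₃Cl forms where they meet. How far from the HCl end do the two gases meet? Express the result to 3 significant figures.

0.571 m

Distances travelled in equal time are proportional to diffusion rates, so d_HCl/d_CH₃NH₂ = √(M_CH₃NH₂/M_HCl) = √(31.06/36.46) = 0.9230.
With d_HCl + d_CH₃NH₂ = 1.19 m, d_CH₃NH₂ = 1.19/(1 + 0.9230) = 0.6188 m.
d_HCl = 1.19 − 0.6188 = 0.571 m.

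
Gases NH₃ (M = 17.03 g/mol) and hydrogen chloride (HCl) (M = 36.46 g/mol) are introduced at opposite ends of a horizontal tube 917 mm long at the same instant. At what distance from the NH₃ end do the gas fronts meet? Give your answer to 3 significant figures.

Graham's law gives d_NH₃/d_HCl = rate_NH₃/rate_HCl = √(M_HCl/M_NH₃) = √(36.46/17.03) = 1.463.
With d_NH₃ + d_HCl = 917 mm, d_HCl = 917/(1 + 1.463) = 372.3 mm.
d_NH₃ = 917 − 372.3 = 545 mm.

545 mm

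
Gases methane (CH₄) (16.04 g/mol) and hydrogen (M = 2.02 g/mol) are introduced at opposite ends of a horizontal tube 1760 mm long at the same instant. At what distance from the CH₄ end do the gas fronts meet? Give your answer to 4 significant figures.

461.0 mm

In equal time, each gas travels a distance ∝ its rate ∝ 1/√M, so d_CH₄/d_H₂ = √(M_H₂/M_CH₄) = √(2.02/16.04) = 0.3549.
With d_CH₄ + d_H₂ = 1760 mm, d_H₂ = 1760/(1 + 0.3549) = 1299 mm.
d_CH₄ = 1760 − 1299 = 461.0 mm.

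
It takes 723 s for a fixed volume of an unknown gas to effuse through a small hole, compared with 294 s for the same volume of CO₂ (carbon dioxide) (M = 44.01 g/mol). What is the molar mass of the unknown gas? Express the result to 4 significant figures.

By Graham's law, t_X/t_CO₂ = √(M_X/M_CO₂).
723/294 = 2.459 = √(M_X/44.01)
M_X = 44.01 × 2.459² = 44.01 × 6.048 = 266.2 g/mol

266.2 g/mol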